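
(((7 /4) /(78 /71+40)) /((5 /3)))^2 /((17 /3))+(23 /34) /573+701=23256959175320239 /33176770593600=701.00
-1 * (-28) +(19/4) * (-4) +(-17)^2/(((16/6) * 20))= 2307/160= 14.42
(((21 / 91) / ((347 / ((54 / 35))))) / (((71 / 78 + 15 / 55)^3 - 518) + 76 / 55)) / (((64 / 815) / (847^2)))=-18.20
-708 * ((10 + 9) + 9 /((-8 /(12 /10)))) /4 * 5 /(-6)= 20827 /8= 2603.38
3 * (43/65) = 129/65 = 1.98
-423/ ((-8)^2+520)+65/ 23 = 28231/ 13432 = 2.10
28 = 28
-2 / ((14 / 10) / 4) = -40 / 7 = -5.71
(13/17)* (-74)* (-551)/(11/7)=3710434/187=19841.89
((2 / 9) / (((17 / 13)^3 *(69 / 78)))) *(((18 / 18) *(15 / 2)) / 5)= 57122 / 338997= 0.17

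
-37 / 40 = -0.92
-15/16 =-0.94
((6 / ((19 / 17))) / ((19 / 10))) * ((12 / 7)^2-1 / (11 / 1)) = 1565700 / 194579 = 8.05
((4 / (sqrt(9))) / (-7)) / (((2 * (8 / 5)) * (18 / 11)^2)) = -0.02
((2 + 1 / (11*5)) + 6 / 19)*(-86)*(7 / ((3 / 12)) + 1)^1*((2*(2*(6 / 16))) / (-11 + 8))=3041433 / 1045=2910.46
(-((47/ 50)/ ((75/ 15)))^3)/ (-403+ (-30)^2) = -103823/ 7765625000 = -0.00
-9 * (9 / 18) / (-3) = 3 / 2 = 1.50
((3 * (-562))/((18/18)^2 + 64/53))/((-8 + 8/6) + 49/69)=685078/5343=128.22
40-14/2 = 33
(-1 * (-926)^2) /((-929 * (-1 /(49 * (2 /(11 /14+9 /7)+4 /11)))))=-17814921376 /296351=-60114.26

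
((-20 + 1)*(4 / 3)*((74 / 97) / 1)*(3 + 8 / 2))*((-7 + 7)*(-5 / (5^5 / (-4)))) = 0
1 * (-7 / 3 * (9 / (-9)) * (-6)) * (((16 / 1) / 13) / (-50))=112 / 325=0.34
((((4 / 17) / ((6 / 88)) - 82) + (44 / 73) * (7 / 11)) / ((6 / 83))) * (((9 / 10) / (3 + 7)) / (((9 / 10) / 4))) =-432.52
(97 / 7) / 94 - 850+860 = 10.15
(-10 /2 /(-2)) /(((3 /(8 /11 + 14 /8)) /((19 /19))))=545 /264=2.06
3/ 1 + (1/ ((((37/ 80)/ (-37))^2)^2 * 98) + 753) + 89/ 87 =1784987189/ 4263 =418716.21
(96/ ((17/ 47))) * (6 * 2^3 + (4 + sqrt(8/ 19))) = 9024 * sqrt(38)/ 323 + 234624/ 17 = 13973.63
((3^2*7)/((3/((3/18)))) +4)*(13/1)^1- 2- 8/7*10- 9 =1051/14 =75.07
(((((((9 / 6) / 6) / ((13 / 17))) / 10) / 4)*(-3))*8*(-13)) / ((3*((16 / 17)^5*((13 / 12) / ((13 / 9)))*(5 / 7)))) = 168962983 / 78643200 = 2.15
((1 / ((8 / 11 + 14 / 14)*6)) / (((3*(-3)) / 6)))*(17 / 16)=-0.07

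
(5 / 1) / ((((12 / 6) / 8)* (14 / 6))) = 60 / 7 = 8.57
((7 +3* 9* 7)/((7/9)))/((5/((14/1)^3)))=691488/5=138297.60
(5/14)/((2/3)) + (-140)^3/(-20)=3841615/28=137200.54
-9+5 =-4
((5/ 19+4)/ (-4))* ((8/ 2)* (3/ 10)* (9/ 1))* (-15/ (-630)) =-729/ 2660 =-0.27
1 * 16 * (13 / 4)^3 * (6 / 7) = 6591 / 14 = 470.79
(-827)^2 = 683929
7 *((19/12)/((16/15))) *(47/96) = 31255/6144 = 5.09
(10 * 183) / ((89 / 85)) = 155550 / 89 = 1747.75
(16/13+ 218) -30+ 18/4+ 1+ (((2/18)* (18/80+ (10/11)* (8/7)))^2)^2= 1494691975931007730813/7675669314593280000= 194.73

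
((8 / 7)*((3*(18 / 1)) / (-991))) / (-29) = 432 / 201173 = 0.00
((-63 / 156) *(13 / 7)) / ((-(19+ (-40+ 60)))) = 1 / 52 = 0.02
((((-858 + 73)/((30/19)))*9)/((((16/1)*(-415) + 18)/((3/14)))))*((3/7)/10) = 80541/12979120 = 0.01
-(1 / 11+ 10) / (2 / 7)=-777 / 22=-35.32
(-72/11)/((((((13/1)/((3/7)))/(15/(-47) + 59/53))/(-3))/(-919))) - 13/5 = -5922029063/12467455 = -475.00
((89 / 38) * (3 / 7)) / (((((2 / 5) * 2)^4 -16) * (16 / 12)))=-166875 / 3455872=-0.05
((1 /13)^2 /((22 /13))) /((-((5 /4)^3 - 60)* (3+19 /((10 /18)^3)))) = 400 /755749137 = 0.00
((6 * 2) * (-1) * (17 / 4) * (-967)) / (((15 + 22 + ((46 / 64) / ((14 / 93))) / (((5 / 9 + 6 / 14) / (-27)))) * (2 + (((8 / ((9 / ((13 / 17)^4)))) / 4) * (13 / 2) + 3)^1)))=-2372546970432 / 24842438939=-95.50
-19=-19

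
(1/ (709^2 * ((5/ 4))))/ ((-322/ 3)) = -6/ 404658205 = -0.00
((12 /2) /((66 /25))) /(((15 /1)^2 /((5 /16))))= 5 /1584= 0.00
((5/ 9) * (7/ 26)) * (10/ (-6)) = -175/ 702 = -0.25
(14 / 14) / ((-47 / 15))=-15 / 47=-0.32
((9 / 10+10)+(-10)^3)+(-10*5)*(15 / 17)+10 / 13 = -2281711 / 2210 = -1032.45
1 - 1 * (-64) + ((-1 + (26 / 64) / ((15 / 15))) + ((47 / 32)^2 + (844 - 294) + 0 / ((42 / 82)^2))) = 631361 / 1024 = 616.56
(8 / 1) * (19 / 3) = 152 / 3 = 50.67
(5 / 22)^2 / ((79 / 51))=1275 / 38236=0.03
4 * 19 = 76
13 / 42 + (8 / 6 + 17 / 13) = 537 / 182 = 2.95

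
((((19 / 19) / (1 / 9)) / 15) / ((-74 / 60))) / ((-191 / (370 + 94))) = 8352 / 7067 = 1.18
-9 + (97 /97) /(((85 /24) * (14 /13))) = -5199 /595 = -8.74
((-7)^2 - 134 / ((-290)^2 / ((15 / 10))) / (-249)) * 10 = 342034767 / 698030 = 490.00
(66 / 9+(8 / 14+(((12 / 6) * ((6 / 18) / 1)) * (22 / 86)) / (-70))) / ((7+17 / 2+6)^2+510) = 6796 / 836135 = 0.01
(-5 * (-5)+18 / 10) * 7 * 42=39396 / 5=7879.20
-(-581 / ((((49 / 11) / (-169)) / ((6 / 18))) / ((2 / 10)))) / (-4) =154297 / 420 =367.37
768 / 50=384 / 25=15.36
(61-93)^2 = 1024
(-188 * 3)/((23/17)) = -9588/23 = -416.87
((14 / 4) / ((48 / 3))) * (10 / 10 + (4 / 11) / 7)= 81 / 352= 0.23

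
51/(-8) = -51/8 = -6.38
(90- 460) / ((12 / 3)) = -185 / 2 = -92.50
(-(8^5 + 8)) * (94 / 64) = -192559 / 4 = -48139.75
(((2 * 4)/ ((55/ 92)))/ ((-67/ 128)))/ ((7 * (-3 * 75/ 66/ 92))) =17334272/ 175875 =98.56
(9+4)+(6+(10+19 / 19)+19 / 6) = 199 / 6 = 33.17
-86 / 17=-5.06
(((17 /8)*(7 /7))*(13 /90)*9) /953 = 221 /76240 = 0.00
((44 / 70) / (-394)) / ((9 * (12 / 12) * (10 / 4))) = -22 / 310275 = -0.00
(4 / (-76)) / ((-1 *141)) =1 / 2679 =0.00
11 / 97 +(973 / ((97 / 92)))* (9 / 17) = 805831 / 1649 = 488.68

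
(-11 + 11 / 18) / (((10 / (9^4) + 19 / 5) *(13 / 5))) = -3408075 / 3242434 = -1.05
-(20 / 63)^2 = -400 / 3969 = -0.10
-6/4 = -3/2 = -1.50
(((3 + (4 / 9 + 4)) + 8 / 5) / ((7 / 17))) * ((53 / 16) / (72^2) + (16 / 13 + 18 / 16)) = 17580134231 / 339655680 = 51.76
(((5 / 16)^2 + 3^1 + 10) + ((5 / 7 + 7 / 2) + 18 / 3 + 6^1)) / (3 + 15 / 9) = 157581 / 25088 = 6.28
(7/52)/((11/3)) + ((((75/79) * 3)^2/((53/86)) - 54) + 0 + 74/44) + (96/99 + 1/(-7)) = -38.29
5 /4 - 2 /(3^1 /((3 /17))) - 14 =-875 /68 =-12.87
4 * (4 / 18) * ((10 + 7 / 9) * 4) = 3104 / 81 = 38.32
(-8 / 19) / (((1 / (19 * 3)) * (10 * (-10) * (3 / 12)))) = 24 / 25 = 0.96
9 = 9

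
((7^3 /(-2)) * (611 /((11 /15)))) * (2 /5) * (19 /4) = -11945661 /44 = -271492.30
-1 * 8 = -8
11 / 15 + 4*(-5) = -289 / 15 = -19.27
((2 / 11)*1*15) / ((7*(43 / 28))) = 120 / 473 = 0.25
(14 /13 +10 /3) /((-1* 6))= -86 /117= -0.74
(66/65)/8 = 33/260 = 0.13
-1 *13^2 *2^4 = -2704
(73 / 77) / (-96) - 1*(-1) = 7319 / 7392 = 0.99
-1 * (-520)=520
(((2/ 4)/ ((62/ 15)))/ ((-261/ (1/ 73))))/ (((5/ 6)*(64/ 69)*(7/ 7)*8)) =-69/ 67202048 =-0.00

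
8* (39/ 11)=312/ 11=28.36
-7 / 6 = -1.17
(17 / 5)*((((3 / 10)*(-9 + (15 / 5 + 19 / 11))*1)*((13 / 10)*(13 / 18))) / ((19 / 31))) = -6.68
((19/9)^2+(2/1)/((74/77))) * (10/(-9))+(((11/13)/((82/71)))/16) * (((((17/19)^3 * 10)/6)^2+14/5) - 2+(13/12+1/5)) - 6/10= -3334681218453520061/432870551166418560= -7.70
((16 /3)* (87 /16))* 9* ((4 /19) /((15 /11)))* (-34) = -130152 /95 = -1370.02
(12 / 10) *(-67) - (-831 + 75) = 3378 / 5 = 675.60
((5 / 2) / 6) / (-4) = -5 / 48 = -0.10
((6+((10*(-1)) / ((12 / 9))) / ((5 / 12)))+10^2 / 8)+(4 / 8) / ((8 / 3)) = 0.69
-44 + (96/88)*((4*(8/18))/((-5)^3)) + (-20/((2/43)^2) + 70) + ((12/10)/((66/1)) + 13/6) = -6912623/750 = -9216.83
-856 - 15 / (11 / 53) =-10211 / 11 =-928.27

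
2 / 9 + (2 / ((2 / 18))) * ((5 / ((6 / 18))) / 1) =270.22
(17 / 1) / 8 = 17 / 8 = 2.12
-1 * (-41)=41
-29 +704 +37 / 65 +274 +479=92857 / 65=1428.57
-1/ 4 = -0.25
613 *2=1226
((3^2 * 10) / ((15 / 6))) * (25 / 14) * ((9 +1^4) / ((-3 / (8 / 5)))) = -2400 / 7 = -342.86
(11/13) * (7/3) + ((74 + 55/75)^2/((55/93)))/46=170432191/822250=207.28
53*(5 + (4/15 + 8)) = 10547/15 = 703.13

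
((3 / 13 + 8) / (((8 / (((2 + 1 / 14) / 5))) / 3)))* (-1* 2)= -9309 / 3640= -2.56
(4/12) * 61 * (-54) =-1098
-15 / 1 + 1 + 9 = -5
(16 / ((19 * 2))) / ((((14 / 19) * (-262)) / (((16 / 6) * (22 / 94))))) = -176 / 129297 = -0.00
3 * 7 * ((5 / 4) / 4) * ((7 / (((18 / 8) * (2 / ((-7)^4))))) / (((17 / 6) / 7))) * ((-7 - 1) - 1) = -37059435 / 68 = -544991.69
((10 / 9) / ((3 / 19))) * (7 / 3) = 1330 / 81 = 16.42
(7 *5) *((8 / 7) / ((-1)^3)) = -40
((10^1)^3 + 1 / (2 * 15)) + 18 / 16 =120139 / 120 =1001.16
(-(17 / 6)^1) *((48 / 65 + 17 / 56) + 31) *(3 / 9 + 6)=-37672459 / 65520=-574.98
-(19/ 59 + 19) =-1140/ 59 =-19.32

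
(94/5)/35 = 94/175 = 0.54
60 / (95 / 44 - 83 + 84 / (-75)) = -66000 / 90157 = -0.73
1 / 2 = 0.50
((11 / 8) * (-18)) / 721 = -99 / 2884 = -0.03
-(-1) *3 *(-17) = -51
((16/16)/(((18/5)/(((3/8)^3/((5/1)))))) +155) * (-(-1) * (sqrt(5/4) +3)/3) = 158723 * sqrt(5)/6144 +158723/1024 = 212.77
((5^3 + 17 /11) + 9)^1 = 1491 /11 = 135.55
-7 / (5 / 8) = -11.20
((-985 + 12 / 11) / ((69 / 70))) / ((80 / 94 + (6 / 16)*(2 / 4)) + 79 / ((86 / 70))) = -24498076960 / 1603663017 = -15.28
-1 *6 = -6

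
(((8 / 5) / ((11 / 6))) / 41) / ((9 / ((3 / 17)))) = 16 / 38335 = 0.00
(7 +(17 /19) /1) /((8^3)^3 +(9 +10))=50 /850045731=0.00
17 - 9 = 8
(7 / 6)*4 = 14 / 3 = 4.67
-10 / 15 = -2 / 3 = -0.67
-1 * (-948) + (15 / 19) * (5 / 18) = 108097 / 114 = 948.22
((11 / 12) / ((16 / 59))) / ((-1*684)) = -649 / 131328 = -0.00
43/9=4.78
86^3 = 636056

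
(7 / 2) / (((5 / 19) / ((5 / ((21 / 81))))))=513 / 2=256.50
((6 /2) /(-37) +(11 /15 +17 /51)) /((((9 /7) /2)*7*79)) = 0.00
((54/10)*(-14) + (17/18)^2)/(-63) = 121027/102060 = 1.19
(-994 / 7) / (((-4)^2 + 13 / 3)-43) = 213 / 34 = 6.26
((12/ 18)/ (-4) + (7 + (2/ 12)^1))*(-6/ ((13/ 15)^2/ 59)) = -557550/ 169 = -3299.11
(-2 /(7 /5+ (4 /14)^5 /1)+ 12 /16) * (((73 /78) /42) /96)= -0.00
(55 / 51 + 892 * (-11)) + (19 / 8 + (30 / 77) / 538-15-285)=-85426350511 / 8450904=-10108.55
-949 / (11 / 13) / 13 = -949 / 11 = -86.27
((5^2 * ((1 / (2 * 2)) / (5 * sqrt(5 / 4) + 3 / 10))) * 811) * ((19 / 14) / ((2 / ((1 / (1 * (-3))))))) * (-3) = -304125 / 9184 + 2534375 * sqrt(5) / 9184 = 583.94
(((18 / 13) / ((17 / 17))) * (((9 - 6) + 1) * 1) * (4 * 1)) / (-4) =-72 / 13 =-5.54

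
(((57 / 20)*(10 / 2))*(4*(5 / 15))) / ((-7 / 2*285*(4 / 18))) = -3 / 35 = -0.09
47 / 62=0.76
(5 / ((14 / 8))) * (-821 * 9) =-147780 / 7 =-21111.43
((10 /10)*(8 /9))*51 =136 /3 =45.33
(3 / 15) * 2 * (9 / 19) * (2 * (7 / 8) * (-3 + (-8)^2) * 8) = 161.81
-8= -8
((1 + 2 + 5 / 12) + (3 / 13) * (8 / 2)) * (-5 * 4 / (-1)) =3385 / 39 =86.79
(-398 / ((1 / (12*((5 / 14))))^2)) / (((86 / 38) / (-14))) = 13611600 / 301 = 45221.26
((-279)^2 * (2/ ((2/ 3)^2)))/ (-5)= -700569/ 10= -70056.90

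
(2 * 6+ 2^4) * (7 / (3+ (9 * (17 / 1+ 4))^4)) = 49 / 318997461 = 0.00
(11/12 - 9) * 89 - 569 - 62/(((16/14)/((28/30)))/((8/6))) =-244067/180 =-1355.93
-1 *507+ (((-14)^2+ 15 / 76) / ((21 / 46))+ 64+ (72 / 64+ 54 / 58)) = -1034753 / 92568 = -11.18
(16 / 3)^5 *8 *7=58720256 / 243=241647.14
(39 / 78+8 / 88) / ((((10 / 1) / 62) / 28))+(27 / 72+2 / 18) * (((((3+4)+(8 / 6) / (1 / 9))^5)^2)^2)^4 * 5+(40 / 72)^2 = 4852813805642898073345259000000000000000000000000000000000000000000000000000000000000000000000000000000.00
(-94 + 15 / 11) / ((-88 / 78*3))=13247 / 484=27.37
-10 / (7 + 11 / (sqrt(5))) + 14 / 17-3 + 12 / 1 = 55 * sqrt(5) / 62 + 7379 / 1054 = 8.98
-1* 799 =-799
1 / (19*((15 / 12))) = 4 / 95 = 0.04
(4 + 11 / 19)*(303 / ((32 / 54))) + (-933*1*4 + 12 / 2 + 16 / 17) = -7151405 / 5168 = -1383.79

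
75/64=1.17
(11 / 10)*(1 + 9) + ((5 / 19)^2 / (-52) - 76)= -1220205 / 18772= -65.00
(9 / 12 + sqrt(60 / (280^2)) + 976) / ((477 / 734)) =367*sqrt(15) / 33390 + 1433869 / 954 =1503.05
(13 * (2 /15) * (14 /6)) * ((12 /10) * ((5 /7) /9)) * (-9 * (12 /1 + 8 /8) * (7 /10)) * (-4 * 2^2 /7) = 5408 /75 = 72.11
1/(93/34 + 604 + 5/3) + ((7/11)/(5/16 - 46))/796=161478622/99301067063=0.00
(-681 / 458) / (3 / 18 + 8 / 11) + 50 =653077 / 13511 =48.34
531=531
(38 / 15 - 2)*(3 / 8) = 0.20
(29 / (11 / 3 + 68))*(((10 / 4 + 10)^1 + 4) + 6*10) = 13311 / 430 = 30.96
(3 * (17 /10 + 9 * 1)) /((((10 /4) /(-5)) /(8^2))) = -20544 /5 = -4108.80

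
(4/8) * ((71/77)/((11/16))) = 0.67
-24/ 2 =-12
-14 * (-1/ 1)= 14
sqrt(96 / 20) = 2 * sqrt(30) / 5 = 2.19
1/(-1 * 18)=-1/18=-0.06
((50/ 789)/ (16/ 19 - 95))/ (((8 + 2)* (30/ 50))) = -0.00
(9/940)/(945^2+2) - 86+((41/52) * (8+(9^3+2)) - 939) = -1206755199057/2728197485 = -442.33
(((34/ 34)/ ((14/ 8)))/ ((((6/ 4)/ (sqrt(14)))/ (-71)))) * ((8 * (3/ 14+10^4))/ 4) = -79521704 * sqrt(14)/ 147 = -2024101.84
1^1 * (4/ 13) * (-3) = -12/ 13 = -0.92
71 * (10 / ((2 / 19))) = 6745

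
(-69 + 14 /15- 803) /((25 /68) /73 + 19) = -64859624 /1415115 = -45.83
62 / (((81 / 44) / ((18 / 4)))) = 1364 / 9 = 151.56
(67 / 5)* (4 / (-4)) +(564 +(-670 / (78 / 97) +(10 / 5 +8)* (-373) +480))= -688858 / 195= -3532.61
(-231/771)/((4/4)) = -77/257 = -0.30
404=404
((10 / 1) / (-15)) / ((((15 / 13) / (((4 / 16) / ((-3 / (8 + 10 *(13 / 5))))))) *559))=17 / 5805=0.00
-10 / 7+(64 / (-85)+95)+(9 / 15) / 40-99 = -146763 / 23800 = -6.17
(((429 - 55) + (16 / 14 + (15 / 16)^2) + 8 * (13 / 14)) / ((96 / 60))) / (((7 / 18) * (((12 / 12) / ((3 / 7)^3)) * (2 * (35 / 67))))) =11187375183 / 240945152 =46.43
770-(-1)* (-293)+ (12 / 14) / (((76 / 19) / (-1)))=6675 / 14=476.79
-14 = -14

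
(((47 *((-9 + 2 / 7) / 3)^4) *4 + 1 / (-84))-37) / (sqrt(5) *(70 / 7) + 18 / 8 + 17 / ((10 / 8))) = -16457498773055 / 19352998791 + 10383279983000 *sqrt(5) / 19352998791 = 349.31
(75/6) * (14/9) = 175/9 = 19.44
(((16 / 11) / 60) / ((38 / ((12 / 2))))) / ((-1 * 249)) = -4 / 260205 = -0.00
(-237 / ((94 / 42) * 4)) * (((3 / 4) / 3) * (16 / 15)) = -1659 / 235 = -7.06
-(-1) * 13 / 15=13 / 15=0.87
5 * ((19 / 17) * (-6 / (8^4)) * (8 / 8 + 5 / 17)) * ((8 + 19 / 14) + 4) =-34485 / 243712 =-0.14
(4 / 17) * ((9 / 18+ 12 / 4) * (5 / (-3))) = -70 / 51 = -1.37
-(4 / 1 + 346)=-350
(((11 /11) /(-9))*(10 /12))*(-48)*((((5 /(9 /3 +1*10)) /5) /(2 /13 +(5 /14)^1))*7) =3920 /837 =4.68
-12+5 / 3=-31 / 3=-10.33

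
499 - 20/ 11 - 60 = 4809/ 11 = 437.18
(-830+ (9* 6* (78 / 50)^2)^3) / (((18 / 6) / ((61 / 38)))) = 16893121341332297 / 13916015625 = 1213933.77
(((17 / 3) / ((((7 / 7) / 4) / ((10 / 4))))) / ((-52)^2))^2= 7225 / 16451136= 0.00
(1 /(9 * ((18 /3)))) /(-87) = -1 /4698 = -0.00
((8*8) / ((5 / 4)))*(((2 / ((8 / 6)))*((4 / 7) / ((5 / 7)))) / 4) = 384 / 25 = 15.36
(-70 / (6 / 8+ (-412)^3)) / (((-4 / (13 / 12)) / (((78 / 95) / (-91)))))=0.00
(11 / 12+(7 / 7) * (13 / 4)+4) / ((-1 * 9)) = -49 / 54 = -0.91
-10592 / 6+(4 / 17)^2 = -1530496 / 867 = -1765.28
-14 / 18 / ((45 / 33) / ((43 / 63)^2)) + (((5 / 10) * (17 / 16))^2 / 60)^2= -1706016911899 / 6421059993600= -0.27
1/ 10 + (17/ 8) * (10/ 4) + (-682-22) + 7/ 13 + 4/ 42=-15243311/ 21840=-697.95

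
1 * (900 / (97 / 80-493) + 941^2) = 34837406983 / 39343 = 885479.17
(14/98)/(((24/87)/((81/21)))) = 783/392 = 2.00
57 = 57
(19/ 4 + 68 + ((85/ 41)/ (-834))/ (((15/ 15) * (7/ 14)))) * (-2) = -145.49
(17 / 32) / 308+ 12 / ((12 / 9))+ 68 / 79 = 7679167 / 778624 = 9.86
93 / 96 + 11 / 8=75 / 32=2.34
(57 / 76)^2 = 9 / 16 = 0.56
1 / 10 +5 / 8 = 29 / 40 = 0.72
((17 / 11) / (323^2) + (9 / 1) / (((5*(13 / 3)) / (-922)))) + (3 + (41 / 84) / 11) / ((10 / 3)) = -18776930171 / 49145096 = -382.07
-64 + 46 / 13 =-786 / 13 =-60.46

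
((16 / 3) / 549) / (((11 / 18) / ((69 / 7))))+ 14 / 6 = 35087 / 14091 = 2.49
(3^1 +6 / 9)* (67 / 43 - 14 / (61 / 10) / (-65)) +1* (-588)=-59552951 / 102297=-582.16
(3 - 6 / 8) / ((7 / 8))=18 / 7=2.57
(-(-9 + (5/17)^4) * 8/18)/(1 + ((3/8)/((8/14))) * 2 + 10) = 48068096/148082733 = 0.32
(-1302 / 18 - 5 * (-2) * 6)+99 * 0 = -37 / 3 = -12.33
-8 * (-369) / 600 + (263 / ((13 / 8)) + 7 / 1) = 173.77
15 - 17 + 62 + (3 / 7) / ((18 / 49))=367 / 6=61.17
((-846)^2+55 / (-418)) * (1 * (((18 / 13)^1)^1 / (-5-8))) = -244774827 / 3211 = -76230.09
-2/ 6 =-0.33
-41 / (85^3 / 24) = -984 / 614125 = -0.00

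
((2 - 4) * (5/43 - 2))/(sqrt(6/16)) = 108 * sqrt(6)/43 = 6.15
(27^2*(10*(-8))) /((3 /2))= -38880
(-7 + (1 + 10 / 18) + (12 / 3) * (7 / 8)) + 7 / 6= -7 / 9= -0.78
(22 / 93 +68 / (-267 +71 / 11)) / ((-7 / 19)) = 61864 / 932883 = 0.07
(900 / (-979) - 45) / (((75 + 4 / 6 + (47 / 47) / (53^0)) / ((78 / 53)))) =-0.88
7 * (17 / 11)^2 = 2023 / 121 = 16.72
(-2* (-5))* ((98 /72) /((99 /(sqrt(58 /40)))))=49* sqrt(145) /3564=0.17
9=9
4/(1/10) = 40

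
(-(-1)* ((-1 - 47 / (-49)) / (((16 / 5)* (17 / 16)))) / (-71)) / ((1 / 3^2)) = 90 / 59143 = 0.00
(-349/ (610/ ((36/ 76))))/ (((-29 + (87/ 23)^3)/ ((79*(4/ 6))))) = -1006369071/ 1771299700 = -0.57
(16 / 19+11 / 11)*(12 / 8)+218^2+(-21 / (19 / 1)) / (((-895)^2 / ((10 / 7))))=289332953473 / 6087790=47526.76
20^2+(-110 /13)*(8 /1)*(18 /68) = 84440 /221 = 382.08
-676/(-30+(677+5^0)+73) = -676/721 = -0.94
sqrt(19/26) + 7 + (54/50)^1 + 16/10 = sqrt(494)/26 + 242/25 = 10.53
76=76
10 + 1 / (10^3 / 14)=5007 / 500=10.01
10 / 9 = 1.11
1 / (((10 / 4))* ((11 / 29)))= 58 / 55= 1.05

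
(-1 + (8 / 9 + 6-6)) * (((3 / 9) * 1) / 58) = -1 / 1566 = -0.00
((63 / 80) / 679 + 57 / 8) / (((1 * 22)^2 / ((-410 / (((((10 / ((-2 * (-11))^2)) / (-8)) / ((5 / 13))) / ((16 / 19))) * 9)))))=6046024 / 71877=84.12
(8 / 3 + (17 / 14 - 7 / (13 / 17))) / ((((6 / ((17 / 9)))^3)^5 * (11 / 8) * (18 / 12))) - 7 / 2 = -3.50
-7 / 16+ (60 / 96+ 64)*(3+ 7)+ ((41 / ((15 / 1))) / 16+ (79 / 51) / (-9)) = 5928547 / 9180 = 645.81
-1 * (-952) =952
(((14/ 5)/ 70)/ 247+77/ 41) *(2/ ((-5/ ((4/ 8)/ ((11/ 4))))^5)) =-30433024/ 127419021640625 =-0.00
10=10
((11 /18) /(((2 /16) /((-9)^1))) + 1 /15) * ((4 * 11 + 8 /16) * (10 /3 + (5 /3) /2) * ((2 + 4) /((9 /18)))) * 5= -1466275 /3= -488758.33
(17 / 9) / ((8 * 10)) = 17 / 720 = 0.02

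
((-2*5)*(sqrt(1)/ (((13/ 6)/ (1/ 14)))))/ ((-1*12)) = 5/ 182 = 0.03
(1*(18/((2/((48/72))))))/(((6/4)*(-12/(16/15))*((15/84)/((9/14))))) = -32/25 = -1.28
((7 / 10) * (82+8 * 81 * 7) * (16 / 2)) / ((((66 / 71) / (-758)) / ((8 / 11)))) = -27835530688 / 1815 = -15336380.54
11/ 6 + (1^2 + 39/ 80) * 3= 1511/ 240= 6.30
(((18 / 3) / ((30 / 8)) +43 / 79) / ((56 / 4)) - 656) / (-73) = 518119 / 57670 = 8.98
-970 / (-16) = 485 / 8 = 60.62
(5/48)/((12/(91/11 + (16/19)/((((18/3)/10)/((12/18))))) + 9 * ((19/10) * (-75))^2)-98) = 86605/151864613772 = 0.00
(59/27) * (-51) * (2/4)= -1003/18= -55.72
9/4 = 2.25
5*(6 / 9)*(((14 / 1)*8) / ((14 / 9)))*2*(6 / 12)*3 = 720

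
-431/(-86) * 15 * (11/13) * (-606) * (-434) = 16729453.90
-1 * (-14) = 14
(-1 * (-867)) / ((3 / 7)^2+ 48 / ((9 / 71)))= 2.29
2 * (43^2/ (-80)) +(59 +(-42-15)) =-1769/ 40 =-44.22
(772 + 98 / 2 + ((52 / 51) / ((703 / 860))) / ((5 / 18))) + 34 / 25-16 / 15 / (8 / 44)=735868187 / 896325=820.98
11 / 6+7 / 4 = 43 / 12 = 3.58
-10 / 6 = -1.67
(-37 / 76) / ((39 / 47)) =-1739 / 2964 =-0.59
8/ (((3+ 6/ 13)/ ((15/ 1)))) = 104/ 3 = 34.67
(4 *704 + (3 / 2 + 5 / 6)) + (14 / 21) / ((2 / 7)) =8462 / 3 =2820.67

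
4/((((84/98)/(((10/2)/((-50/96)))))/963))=-215712/5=-43142.40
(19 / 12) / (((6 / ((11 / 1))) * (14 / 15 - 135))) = -1045 / 48264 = -0.02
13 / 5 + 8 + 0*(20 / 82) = 53 / 5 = 10.60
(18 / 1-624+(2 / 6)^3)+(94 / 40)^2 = -6484757 / 10800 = -600.44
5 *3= 15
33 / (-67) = -33 / 67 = -0.49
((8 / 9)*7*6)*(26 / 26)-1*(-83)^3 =1715473 / 3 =571824.33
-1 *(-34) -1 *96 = -62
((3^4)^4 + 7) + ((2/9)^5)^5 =30903159407918526204888796749704/717897987691852588770249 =43046728.00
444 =444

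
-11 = -11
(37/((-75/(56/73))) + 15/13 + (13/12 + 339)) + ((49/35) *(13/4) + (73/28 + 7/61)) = 42321161357/121566900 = 348.13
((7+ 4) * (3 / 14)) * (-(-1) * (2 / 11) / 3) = 1 / 7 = 0.14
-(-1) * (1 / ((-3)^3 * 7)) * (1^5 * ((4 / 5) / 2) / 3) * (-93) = 62 / 945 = 0.07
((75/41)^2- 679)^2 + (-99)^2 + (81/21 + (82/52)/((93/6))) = 3717200808597825/7971471781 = 466312.99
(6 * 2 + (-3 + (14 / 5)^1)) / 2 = 59 / 10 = 5.90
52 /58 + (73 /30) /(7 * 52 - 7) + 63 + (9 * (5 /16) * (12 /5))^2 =271992031 /2484720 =109.47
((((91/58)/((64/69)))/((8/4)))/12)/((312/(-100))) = -0.02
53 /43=1.23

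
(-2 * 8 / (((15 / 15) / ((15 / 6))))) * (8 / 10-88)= 3488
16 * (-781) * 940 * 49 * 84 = -48347523840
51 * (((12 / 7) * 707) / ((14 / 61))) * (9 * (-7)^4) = 5819816142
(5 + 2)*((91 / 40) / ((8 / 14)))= 4459 / 160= 27.87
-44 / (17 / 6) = -264 / 17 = -15.53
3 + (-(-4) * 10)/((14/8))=181/7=25.86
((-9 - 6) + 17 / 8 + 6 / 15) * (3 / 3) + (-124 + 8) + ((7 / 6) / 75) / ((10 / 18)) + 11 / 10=-127347 / 1000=-127.35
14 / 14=1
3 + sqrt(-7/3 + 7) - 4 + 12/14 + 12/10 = 37/35 + sqrt(42)/3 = 3.22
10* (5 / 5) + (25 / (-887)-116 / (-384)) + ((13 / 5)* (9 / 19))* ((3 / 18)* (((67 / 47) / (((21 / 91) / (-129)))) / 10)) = -11563809121 / 1901018400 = -6.08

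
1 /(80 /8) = 1 /10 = 0.10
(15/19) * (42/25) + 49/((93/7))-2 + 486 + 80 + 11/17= 85560316/150195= 569.66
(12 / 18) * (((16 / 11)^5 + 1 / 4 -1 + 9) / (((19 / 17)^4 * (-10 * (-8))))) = 41800005433 / 530231428320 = 0.08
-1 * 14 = -14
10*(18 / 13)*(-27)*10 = -48600 / 13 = -3738.46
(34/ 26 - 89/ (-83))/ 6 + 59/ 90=102181/ 97110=1.05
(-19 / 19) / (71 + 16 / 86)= -43 / 3061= -0.01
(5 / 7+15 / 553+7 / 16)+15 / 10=23703 / 8848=2.68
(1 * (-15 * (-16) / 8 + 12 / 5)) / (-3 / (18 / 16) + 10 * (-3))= -0.99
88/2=44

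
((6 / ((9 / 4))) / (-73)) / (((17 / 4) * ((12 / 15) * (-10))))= 4 / 3723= 0.00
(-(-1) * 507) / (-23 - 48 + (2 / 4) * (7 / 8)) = -7.19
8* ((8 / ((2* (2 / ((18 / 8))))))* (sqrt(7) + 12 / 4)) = 36* sqrt(7) + 108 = 203.25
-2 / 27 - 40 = -1082 / 27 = -40.07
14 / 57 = 0.25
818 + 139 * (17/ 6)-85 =6761/ 6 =1126.83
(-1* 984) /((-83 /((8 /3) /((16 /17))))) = 2788 /83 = 33.59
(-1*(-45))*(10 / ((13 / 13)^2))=450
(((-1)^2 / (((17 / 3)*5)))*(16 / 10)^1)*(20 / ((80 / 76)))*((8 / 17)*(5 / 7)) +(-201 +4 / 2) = -2009237 / 10115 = -198.64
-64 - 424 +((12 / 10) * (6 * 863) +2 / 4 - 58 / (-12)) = 85964 / 15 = 5730.93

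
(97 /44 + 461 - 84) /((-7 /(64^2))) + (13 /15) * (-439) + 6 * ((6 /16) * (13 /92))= -94473207217 /425040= -222268.98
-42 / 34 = -21 / 17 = -1.24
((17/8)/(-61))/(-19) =17/9272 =0.00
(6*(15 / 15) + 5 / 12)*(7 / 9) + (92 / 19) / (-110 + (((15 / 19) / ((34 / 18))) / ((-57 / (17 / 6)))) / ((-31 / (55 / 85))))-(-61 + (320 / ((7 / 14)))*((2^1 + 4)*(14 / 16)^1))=-14889947297111 / 4520250900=-3294.05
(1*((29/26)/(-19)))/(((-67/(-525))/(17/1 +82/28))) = -606825/66196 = -9.17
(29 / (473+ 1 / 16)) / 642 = 8 / 83781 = 0.00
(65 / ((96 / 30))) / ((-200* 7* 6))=-13 / 5376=-0.00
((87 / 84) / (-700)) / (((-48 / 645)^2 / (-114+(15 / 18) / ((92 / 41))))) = 3363269983 / 110788608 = 30.36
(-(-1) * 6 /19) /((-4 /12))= -18 /19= -0.95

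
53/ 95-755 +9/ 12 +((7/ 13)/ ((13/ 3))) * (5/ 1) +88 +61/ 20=-10628744/ 16055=-662.02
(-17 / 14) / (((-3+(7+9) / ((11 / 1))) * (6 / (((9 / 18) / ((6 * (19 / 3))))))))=11 / 6384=0.00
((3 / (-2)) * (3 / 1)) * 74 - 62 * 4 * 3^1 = -1077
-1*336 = -336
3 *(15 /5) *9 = 81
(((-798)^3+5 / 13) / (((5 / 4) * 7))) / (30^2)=-6606204691 / 102375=-64529.47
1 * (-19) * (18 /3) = -114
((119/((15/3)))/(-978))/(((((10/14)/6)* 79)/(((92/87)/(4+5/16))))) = -53312/84022425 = -0.00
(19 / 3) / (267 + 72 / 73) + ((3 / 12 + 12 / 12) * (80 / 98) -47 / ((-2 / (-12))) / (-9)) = 93109591 / 2875761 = 32.38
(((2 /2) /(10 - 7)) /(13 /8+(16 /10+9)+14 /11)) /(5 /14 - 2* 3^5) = -6160 /121137783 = -0.00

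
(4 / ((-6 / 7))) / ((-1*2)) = 7 / 3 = 2.33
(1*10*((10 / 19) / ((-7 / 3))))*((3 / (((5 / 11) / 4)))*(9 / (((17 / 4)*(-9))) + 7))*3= -2732400 / 2261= -1208.49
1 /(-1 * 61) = -1 /61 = -0.02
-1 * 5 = -5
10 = 10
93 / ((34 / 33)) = 3069 / 34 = 90.26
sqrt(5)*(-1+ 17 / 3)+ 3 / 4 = 3 / 4+ 14*sqrt(5) / 3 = 11.18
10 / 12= 5 / 6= 0.83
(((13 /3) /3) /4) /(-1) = -13 /36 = -0.36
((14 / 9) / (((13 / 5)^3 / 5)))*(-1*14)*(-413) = 50592500 / 19773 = 2558.67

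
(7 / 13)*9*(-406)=-25578 / 13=-1967.54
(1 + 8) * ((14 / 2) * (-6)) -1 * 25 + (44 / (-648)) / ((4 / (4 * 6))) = -10892 / 27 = -403.41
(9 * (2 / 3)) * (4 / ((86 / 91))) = 1092 / 43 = 25.40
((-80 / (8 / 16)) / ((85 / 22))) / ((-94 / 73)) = 25696 / 799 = 32.16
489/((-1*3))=-163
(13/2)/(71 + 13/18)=117/1291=0.09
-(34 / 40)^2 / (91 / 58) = -8381 / 18200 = -0.46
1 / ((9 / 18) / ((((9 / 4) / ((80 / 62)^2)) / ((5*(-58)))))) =-8649 / 928000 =-0.01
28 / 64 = 7 / 16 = 0.44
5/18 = 0.28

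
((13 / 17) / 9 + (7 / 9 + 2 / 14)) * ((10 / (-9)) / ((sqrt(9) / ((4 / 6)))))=-7180 / 28917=-0.25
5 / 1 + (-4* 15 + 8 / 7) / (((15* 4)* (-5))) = 5.20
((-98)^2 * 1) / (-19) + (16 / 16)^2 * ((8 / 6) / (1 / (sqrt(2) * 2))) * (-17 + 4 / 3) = -9604 / 19- 376 * sqrt(2) / 9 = -564.56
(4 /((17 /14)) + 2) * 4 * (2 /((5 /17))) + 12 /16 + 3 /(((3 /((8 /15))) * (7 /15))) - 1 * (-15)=4505 /28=160.89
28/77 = 4/11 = 0.36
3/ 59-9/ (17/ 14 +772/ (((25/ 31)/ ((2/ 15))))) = -758337/ 39911789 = -0.02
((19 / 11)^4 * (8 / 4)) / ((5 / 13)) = 3388346 / 73205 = 46.29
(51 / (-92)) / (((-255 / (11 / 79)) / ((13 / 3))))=143 / 109020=0.00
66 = 66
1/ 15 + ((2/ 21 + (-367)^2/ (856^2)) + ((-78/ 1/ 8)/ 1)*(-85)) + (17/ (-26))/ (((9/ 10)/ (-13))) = 193544998571/ 230811840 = 838.54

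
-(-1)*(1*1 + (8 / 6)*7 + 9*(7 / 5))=344 / 15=22.93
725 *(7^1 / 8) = 5075 / 8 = 634.38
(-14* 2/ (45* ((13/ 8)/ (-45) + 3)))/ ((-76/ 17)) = 952/ 20273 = 0.05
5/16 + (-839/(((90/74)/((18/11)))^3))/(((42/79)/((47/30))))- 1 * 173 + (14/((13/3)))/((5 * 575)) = -1553074552493173/250720470000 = -6194.45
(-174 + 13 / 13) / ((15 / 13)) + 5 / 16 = -35909 / 240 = -149.62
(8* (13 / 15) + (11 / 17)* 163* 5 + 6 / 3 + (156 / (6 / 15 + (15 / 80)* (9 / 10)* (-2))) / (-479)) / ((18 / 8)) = 259472828 / 1099305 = 236.03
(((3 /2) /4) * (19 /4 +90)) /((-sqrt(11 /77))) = -1137 * sqrt(7) /32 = -94.01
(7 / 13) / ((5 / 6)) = 42 / 65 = 0.65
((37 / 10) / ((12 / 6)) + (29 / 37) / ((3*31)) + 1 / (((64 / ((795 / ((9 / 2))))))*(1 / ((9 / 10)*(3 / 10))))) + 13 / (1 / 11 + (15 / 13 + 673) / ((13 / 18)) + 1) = 166916761823 / 63765859200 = 2.62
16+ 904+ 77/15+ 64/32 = 13907/15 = 927.13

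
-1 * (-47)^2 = -2209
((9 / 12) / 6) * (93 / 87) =0.13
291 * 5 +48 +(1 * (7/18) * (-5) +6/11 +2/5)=1486981/990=1502.00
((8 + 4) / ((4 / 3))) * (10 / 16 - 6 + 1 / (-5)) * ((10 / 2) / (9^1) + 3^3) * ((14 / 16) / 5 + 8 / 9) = -2647679 / 1800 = -1470.93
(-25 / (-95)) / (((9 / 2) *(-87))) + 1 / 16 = 14717 / 238032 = 0.06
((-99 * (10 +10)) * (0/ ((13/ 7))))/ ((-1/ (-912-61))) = 0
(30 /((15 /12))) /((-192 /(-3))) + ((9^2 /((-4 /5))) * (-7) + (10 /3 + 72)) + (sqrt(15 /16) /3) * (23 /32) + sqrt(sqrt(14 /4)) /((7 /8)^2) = 23 * sqrt(15) /384 + 32 * 2^(3 /4) * 7^(1 /4) /49 + 18827 /24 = 786.48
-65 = -65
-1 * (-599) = 599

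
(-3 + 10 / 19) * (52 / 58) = -1222 / 551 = -2.22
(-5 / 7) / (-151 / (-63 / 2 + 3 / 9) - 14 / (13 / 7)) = 12155 / 45836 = 0.27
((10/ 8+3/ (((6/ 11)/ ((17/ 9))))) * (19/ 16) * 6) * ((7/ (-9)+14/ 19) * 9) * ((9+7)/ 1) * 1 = -2933/ 6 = -488.83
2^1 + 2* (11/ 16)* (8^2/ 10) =54/ 5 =10.80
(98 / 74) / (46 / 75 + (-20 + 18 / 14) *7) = -525 / 51689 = -0.01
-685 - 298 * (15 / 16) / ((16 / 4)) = -24155 / 32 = -754.84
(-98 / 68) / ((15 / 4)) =-98 / 255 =-0.38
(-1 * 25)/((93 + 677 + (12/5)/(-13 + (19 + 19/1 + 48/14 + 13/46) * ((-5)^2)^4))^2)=-0.00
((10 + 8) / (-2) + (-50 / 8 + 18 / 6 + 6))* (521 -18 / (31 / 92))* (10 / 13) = -139375 / 62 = -2247.98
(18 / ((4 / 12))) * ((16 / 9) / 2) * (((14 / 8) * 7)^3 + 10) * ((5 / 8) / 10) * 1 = 354867 / 64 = 5544.80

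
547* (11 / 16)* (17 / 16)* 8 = 102289 / 32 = 3196.53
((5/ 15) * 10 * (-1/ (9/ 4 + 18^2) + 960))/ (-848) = -313199/ 82998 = -3.77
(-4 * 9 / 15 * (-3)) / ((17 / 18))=648 / 85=7.62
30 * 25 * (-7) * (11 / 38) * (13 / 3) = -125125 / 19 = -6585.53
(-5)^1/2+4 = 3/2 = 1.50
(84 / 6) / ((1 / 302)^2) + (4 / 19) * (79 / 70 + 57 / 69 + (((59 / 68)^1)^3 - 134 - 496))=1276723.92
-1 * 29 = -29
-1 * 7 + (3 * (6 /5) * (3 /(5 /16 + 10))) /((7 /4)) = -12323 /1925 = -6.40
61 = 61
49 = 49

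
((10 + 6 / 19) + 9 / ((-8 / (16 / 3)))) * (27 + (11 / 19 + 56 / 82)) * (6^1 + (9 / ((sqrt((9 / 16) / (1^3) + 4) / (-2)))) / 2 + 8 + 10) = 1056768 / 361 - 1585152 * sqrt(73) / 26353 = 2413.41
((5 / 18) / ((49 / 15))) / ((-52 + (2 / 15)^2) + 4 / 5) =-1875 / 1128568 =-0.00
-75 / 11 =-6.82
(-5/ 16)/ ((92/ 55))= -275/ 1472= -0.19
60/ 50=6/ 5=1.20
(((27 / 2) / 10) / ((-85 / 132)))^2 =793881 / 180625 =4.40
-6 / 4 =-3 / 2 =-1.50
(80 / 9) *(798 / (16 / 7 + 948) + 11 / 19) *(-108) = -43033440 / 31597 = -1361.95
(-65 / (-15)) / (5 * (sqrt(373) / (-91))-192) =-6889792 / 305261459+5915 * sqrt(373) / 915784377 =-0.02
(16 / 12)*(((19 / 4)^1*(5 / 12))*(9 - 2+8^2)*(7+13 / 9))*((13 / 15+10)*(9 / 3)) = 4177853 / 81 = 51578.43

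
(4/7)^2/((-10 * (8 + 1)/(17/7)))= -136/15435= -0.01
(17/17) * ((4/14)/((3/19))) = 38/21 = 1.81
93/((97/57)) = 5301/97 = 54.65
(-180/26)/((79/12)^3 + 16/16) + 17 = 109187987/6431971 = 16.98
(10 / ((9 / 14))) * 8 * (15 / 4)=1400 / 3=466.67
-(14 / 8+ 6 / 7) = -73 / 28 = -2.61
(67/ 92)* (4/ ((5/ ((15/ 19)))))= 0.46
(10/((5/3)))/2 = 3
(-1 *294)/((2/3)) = -441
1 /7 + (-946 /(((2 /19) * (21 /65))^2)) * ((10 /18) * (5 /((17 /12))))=-36071568037 /22491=-1603822.33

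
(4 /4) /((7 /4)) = 4 /7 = 0.57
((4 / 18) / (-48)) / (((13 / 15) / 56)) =-35 / 117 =-0.30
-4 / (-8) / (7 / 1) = 1 / 14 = 0.07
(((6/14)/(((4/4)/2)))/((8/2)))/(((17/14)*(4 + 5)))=1/51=0.02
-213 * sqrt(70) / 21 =-71 * sqrt(70) / 7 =-84.86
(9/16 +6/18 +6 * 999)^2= 82802940025/2304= 35938776.05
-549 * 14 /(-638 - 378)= 3843 /508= 7.56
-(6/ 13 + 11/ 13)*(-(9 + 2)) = 187/ 13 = 14.38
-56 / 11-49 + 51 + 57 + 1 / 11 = 54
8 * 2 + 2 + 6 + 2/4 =49/2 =24.50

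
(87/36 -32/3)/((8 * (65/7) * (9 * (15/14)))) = -539/46800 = -0.01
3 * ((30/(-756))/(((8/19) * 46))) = -95/15456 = -0.01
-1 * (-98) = 98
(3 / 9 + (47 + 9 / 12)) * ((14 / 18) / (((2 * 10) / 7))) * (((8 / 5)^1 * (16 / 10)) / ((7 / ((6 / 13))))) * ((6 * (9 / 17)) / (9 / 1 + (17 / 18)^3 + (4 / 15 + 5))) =1130661504 / 2434210025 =0.46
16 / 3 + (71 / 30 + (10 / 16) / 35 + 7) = 4121 / 280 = 14.72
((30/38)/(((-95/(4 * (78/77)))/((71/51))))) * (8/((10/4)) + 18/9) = -0.24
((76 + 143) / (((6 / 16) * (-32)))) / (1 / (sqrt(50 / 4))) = -365 * sqrt(2) / 8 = -64.52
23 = 23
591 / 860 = 0.69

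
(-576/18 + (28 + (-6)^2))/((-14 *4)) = -4/7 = -0.57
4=4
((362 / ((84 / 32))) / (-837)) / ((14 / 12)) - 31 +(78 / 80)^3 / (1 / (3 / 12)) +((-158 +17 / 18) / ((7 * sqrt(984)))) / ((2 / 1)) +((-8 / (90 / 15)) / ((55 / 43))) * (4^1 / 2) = -33.35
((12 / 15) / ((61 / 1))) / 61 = 4 / 18605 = 0.00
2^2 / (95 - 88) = 4 / 7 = 0.57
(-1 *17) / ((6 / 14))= -119 / 3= -39.67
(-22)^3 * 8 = -85184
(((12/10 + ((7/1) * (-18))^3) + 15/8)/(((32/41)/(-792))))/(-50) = -324780548103/8000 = -40597568.51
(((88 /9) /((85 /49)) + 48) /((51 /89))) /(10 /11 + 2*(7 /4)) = 80340656 /3784455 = 21.23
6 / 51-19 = -18.88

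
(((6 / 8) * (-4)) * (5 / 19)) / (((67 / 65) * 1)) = -975 / 1273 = -0.77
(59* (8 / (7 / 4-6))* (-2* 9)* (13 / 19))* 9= 3976128 / 323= 12309.99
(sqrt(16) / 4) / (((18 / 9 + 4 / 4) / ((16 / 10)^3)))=512 / 375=1.37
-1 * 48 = -48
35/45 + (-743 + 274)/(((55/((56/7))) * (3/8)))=-89663/495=-181.14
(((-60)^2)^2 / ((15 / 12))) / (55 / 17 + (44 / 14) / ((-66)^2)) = 244290816000 / 76247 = 3203940.04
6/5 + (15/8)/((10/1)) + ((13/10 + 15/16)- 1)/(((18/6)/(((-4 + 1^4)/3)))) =39/40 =0.98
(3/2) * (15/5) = 9/2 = 4.50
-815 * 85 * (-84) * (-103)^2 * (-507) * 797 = -24945749139320100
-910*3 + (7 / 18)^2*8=-221032 / 81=-2728.79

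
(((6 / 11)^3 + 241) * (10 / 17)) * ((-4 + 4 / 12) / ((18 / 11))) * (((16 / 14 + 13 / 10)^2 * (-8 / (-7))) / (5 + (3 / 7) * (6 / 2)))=-347628921 / 1007930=-344.89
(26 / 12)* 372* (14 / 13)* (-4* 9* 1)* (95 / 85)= -593712 / 17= -34924.24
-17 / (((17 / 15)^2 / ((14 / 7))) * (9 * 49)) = -50 / 833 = -0.06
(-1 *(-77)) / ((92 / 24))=462 / 23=20.09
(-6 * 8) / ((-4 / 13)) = 156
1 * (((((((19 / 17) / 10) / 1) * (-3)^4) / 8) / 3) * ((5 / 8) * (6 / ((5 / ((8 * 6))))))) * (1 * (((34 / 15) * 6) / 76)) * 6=729 / 50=14.58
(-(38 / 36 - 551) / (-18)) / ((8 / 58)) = -287071 / 1296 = -221.51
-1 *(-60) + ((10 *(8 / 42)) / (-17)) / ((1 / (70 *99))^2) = -91474980 / 17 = -5380881.18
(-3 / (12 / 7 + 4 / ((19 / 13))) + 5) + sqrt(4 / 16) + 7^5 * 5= 49751577 / 592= 84039.83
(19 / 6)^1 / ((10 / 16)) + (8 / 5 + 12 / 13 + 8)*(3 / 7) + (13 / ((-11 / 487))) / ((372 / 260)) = -182781773 / 465465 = -392.69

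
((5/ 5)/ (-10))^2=1/ 100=0.01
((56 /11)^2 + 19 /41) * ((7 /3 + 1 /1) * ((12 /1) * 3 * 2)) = 31410000 /4961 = 6331.38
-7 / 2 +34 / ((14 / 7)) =27 / 2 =13.50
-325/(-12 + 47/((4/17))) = -1300/751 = -1.73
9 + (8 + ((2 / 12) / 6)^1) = 613 / 36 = 17.03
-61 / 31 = -1.97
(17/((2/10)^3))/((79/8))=17000/79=215.19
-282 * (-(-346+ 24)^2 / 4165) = 7020.14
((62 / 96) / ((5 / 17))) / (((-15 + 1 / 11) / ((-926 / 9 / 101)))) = 0.15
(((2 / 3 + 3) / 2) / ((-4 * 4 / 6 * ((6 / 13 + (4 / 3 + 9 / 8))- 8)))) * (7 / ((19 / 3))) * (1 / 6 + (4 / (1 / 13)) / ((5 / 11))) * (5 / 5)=10321311 / 602300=17.14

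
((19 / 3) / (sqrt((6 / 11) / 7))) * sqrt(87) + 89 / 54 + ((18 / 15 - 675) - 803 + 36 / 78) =-5176163 / 3510 + 19 * sqrt(4466) / 6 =-1263.07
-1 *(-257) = 257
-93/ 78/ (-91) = 31/ 2366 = 0.01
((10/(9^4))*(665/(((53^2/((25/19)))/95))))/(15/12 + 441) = 3325000/32602402881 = 0.00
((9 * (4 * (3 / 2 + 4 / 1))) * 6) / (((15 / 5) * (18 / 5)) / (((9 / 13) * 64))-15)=-63360 / 787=-80.51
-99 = -99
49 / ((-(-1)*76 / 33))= 1617 / 76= 21.28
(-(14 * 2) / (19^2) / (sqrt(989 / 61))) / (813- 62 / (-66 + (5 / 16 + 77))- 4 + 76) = -5068 * sqrt(60329) / 56836517597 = -0.00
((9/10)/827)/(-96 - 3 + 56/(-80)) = -0.00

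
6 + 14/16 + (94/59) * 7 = 8509/472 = 18.03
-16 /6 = -8 /3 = -2.67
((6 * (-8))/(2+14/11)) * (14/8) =-77/3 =-25.67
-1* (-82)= 82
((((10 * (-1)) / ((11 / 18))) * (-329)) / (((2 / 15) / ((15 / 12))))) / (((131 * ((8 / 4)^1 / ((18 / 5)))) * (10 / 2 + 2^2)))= 222075 / 2882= 77.06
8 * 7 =56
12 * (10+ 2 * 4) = 216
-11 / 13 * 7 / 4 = -77 / 52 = -1.48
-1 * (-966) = 966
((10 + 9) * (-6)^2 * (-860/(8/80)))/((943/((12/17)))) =-70588800/16031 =-4403.27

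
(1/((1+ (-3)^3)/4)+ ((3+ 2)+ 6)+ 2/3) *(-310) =-139190/39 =-3568.97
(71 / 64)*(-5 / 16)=-355 / 1024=-0.35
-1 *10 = -10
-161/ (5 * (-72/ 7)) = 1127/ 360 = 3.13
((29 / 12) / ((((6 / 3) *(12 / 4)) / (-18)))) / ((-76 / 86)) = 1247 / 152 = 8.20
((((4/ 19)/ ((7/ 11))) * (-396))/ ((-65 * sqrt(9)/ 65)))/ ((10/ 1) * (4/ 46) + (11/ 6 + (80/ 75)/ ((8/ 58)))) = 4007520/ 957733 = 4.18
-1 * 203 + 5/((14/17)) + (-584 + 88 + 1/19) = -184305/266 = -692.88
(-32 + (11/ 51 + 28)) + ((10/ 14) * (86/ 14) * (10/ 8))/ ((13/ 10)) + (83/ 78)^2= 1.57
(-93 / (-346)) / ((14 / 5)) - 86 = -416119 / 4844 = -85.90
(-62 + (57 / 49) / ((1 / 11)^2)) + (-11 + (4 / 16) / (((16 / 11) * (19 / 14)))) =2022333 / 29792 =67.88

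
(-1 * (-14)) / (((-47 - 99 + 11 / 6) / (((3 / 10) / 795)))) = -42 / 1146125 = -0.00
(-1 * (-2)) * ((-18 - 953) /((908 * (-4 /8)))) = 4.28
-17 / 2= -8.50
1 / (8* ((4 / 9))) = 9 / 32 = 0.28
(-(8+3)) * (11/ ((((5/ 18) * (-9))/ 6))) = 1452/ 5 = 290.40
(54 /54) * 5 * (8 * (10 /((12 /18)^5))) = 6075 /2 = 3037.50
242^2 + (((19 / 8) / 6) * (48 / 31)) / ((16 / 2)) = 14523891 / 248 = 58564.08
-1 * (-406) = 406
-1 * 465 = -465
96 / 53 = 1.81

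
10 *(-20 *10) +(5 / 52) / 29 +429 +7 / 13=-2368251 / 1508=-1570.46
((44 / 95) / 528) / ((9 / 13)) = 13 / 10260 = 0.00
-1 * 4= -4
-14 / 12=-7 / 6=-1.17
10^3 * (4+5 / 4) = 5250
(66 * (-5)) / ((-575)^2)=-66 / 66125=-0.00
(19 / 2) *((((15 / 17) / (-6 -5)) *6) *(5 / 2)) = -4275 / 374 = -11.43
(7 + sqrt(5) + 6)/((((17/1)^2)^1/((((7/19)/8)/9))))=7 * sqrt(5)/395352 + 91/395352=0.00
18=18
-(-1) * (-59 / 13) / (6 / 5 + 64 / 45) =-45 / 26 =-1.73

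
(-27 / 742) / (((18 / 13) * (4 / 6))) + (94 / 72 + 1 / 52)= 446351 / 347256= 1.29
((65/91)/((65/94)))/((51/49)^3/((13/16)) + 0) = 789929/1061208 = 0.74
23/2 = 11.50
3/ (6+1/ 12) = 36/ 73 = 0.49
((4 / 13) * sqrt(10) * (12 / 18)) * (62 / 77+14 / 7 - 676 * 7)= -2913184 * sqrt(10) / 3003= -3067.70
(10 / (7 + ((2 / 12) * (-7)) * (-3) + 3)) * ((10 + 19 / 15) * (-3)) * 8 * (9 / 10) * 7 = -18928 / 15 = -1261.87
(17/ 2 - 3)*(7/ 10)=77/ 20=3.85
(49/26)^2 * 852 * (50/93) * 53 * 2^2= 1806992600/5239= 344911.74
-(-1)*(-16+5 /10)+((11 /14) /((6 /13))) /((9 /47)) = -4997 /756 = -6.61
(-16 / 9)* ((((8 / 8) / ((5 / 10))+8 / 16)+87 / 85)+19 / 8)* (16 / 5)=-42784 / 1275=-33.56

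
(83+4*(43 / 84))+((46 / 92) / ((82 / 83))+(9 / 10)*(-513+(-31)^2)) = 8416339 / 17220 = 488.75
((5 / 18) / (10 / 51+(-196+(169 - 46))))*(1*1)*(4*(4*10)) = -6800 / 11139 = -0.61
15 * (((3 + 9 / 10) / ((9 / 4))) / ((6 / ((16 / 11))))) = 208 / 33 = 6.30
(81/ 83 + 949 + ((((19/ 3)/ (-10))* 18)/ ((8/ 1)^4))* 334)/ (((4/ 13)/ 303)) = 3177250351977/ 3399680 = 934573.36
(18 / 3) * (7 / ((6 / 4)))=28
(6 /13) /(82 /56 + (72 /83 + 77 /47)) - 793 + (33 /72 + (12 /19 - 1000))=-1535342652385 /856874616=-1791.79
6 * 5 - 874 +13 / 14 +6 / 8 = -23585 / 28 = -842.32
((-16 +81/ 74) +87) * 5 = 26675/ 74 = 360.47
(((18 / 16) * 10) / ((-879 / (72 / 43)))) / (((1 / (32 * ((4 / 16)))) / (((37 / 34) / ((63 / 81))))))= -359640 / 1499281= -0.24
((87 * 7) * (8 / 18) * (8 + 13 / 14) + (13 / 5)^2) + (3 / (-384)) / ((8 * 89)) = 16564605877 / 6835200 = 2423.43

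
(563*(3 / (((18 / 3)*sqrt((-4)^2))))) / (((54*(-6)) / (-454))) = 127801 / 1296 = 98.61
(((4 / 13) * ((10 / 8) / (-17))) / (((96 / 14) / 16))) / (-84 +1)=35 / 55029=0.00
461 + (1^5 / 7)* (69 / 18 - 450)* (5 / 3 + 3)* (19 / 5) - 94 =-763.29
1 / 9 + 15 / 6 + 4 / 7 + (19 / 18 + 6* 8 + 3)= 1160 / 21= 55.24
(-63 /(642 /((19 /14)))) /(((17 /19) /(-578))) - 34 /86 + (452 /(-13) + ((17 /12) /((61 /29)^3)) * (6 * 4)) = 1480410648607 /27152829106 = 54.52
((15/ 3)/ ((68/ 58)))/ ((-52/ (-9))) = 1305/ 1768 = 0.74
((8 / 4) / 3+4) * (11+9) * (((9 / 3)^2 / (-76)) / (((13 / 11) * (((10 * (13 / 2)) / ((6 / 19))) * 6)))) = -462 / 61009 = -0.01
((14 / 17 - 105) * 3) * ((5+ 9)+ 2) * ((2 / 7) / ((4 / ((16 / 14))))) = -48576 / 119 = -408.20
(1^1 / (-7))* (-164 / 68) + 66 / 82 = 5608 / 4879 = 1.15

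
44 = 44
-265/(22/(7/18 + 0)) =-1855/396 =-4.68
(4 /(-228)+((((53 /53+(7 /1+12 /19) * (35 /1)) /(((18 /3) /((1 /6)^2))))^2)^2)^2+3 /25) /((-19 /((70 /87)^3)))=-0.16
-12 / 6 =-2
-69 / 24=-23 / 8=-2.88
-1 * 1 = -1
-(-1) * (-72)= -72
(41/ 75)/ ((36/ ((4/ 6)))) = 41/ 4050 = 0.01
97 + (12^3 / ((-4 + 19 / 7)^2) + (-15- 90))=3112 / 3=1037.33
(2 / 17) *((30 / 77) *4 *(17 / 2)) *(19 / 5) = 456 / 77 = 5.92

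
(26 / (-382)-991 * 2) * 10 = -3785750 / 191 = -19820.68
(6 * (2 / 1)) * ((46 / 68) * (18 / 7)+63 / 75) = 92088 / 2975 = 30.95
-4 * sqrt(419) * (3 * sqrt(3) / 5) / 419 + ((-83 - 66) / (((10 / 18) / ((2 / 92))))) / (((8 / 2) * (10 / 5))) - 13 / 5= -3.53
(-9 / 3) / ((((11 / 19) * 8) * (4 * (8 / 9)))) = -513 / 2816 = -0.18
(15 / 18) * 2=5 / 3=1.67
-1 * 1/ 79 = -1/ 79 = -0.01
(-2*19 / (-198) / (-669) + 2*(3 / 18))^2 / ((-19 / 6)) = -973110728 / 27781453953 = -0.04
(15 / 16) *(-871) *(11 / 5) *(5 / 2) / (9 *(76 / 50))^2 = -29940625 / 1247616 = -24.00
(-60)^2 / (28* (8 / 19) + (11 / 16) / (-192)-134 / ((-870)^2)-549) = -13253621760000 / 1977787479251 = -6.70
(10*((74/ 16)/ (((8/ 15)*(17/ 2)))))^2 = 7700625/ 73984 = 104.09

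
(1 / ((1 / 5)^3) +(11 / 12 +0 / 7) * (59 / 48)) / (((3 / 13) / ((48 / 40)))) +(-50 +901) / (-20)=613.31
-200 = -200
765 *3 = 2295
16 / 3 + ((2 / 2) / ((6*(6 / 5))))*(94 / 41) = 4171 / 738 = 5.65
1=1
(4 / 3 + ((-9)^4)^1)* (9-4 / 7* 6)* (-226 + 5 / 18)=-1039847653 / 126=-8252759.15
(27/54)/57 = 1/114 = 0.01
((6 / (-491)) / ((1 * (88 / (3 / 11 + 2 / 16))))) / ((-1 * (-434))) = -15 / 117871424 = -0.00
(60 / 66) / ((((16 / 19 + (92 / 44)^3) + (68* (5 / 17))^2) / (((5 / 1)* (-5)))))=-574750 / 10368069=-0.06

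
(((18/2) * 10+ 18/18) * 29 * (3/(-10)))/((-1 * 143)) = 609/110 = 5.54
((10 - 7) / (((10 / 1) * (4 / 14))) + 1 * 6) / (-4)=-141 / 80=-1.76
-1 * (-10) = 10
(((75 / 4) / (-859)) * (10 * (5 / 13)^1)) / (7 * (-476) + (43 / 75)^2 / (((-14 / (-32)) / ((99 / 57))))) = 467578125 / 18550443425384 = 0.00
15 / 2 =7.50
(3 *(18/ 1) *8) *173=74736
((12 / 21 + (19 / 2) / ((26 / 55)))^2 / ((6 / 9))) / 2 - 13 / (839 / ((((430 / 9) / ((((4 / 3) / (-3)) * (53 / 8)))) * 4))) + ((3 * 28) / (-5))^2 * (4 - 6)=-143234634611911 / 589169963200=-243.11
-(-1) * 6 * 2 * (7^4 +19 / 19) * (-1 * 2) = -57648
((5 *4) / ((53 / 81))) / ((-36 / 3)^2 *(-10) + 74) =-0.02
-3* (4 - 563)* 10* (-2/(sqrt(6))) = -5590* sqrt(6) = -13692.65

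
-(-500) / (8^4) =125 / 1024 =0.12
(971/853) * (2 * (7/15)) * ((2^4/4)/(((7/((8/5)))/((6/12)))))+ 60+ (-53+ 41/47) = 25131134/3006825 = 8.36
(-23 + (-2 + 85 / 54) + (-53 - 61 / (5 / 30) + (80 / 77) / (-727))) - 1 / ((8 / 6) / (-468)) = -276372643 / 3022866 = -91.43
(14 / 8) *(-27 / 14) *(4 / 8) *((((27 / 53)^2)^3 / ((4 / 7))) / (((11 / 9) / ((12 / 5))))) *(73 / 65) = -144321493141791 / 1267801456578800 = -0.11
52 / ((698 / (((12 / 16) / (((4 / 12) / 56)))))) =3276 / 349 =9.39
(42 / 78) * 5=35 / 13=2.69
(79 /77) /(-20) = -79 /1540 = -0.05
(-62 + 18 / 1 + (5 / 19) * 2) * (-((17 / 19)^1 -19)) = -284144 / 361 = -787.10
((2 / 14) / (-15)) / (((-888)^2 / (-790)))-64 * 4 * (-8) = 2048.00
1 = 1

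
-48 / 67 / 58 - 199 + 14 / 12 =-2306485 / 11658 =-197.85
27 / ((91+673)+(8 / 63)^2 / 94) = 0.04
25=25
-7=-7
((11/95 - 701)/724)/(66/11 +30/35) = -58261/412680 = -0.14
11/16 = 0.69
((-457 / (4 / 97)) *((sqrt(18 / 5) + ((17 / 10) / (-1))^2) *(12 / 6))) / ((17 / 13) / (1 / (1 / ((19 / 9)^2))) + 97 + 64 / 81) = -4869914653773 / 7456958000 - 50552747271 *sqrt(10) / 372847900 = -1081.83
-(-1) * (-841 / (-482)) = 1.74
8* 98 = 784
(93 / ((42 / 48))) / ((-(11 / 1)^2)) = -744 / 847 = -0.88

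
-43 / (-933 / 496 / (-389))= -8296592 / 933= -8892.38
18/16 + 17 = 145/8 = 18.12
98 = 98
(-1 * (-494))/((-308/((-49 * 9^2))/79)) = 11063871/22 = 502903.23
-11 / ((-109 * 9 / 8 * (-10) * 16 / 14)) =-77 / 9810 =-0.01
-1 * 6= -6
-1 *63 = -63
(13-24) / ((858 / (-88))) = 44 / 39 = 1.13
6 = 6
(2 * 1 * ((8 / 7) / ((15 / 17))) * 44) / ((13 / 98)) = 167552 / 195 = 859.24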